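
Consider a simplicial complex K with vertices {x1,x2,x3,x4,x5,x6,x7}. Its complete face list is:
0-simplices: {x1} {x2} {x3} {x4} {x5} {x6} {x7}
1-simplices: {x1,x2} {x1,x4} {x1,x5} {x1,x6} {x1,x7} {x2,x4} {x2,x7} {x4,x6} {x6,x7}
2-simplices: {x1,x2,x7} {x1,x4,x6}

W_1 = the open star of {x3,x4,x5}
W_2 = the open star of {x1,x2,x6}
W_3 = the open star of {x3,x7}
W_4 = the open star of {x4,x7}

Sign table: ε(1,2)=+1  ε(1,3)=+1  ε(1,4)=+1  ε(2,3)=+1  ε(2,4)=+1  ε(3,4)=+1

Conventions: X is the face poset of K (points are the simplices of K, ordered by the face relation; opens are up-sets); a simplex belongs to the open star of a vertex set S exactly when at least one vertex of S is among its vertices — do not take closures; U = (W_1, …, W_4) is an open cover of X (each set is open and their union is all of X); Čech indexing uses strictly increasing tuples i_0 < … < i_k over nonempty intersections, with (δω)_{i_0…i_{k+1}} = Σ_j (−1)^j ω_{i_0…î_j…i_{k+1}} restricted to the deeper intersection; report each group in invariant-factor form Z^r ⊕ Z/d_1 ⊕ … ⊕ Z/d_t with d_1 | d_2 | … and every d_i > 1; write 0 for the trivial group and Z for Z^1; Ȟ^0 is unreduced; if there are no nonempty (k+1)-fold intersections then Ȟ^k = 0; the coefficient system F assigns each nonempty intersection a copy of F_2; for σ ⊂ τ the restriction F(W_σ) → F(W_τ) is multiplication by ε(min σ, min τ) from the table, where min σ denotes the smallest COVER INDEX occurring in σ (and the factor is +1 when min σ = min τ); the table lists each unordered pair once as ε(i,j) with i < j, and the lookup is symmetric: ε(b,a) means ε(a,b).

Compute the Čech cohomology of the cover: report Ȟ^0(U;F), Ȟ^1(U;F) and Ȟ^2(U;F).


Ȟ^0 = Z/2, Ȟ^1 = Z/2, Ȟ^2 = 0

nonempty overlaps:
  W1={{x3},{x4},{x5},{x1,x4},{x1,x5},{x2,x4},{x4,x6},{x1,x4,x6}} W2={{x1},{x2},{x6},{x1,x2},{x1,x4},{x1,x5},{x1,x6},{x1,x7},{x2,x4},{x2,x7},{x4,x6},{x6,x7},{x1,x2,x7},{x1,x4,x6}} W3={{x3},{x7},{x1,x7},{x2,x7},{x6,x7},{x1,x2,x7}} W4={{x4},{x7},{x1,x4},{x1,x7},{x2,x4},{x2,x7},{x4,x6},{x6,x7},{x1,x2,x7},{x1,x4,x6}}
  W12={{x1,x4},{x1,x5},{x2,x4},{x4,x6},{x1,x4,x6}} W13={{x3}} W14={{x4},{x1,x4},{x2,x4},{x4,x6},{x1,x4,x6}} W23={{x1,x7},{x2,x7},{x6,x7},{x1,x2,x7}} W24={{x1,x4},{x1,x7},{x2,x4},{x2,x7},{x4,x6},{x6,x7},{x1,x2,x7},{x1,x4,x6}} W34={{x7},{x1,x7},{x2,x7},{x6,x7},{x1,x2,x7}}
  W124={{x1,x4},{x2,x4},{x4,x6},{x1,x4,x6}} W234={{x1,x7},{x2,x7},{x6,x7},{x1,x2,x7}}
C dims 4,6,2; δ0: rk_F2 3; δ1: rk_F2 2
degree 0: 4−3−0 = 1 → Ȟ^0 ≅ Z/2
degree 1: 6−2−3 = 1 → Ȟ^1 ≅ Z/2
degree 2: 2−0−2 = 0 → Ȟ^2 ≅ 0


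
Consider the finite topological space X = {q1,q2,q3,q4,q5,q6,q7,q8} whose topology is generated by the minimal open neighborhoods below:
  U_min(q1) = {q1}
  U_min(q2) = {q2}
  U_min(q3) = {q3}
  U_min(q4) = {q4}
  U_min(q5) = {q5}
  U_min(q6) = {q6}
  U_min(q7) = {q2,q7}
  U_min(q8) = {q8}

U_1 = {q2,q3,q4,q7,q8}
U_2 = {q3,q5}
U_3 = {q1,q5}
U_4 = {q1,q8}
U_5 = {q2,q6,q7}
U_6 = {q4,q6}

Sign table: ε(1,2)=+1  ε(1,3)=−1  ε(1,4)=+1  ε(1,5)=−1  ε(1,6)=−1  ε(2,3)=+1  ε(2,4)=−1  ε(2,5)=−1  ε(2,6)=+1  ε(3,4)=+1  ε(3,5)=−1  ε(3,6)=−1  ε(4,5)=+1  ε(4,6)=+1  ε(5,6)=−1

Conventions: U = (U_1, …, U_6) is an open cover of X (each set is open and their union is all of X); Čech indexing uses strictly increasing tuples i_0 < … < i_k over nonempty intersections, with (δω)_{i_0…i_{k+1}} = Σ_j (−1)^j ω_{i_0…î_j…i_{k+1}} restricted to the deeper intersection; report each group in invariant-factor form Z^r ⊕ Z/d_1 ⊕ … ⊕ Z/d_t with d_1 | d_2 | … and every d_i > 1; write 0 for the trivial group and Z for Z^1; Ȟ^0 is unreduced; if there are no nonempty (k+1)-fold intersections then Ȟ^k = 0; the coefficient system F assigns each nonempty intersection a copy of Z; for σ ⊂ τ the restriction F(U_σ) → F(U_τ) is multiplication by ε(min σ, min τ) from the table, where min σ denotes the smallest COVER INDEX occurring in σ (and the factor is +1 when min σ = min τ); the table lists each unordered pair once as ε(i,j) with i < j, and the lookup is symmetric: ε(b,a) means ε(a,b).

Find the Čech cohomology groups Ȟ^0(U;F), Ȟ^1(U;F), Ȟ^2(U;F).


nonempty intersections:
  U12={q3} U14={q8} U15={q2,q7} U16={q4} U23={q5} U34={q1} U56={q6}
C dims 6,7; δ0: rk 6, SNF 1^5·2
Ȟ^0: (6−6)−0=0 ⇒ 0
Ȟ^1: (7−0)−6=1 plus torsion [2] ⇒ Z ⊕ Z/2
Ȟ^2: (0−0)−0=0 ⇒ 0

Ȟ^0(U;F) ≅ 0; Ȟ^1(U;F) ≅ Z ⊕ Z/2; Ȟ^2(U;F) ≅ 0


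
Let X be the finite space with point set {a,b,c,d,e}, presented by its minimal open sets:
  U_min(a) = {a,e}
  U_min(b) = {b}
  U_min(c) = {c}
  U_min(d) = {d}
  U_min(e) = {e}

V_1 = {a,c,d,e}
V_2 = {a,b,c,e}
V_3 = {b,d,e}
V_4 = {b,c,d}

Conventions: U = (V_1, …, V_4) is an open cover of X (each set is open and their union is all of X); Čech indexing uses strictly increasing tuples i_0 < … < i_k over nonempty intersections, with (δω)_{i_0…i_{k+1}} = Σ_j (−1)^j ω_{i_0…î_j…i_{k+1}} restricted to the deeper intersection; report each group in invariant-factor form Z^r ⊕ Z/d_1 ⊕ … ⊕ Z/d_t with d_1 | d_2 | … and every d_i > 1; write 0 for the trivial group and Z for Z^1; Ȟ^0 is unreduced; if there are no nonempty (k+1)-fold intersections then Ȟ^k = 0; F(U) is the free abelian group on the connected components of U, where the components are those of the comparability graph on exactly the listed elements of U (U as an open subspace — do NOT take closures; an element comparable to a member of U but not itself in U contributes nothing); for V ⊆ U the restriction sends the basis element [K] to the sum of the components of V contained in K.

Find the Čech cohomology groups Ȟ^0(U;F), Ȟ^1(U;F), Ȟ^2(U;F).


intersection data:
  V12={a,c,e} V13={d,e} V14={c,d} V23={b,e} V24={b,c} V34={b,d}
  V123={e} V124={c} V134={d} V234={b}
components per intersection:
  V1: {a,e} {c} {d}
  V2: {a,e} {b} {c}
  V3: {b} {d} {e}
  V4: {b} {c} {d}
  V12: {a,e} {c}
  V13: {d} {e}
  V14: {c} {d}
  V23: {b} {e}
  V24: {b} {c}
  V34: {b} {d}
  V123: {e}
  V124: {c}
  V134: {d}
  V234: {b}
C dims 12,12,4; δ0: rk 8, SNF 1^8; δ1: rk 4, SNF 1^4
Ȟ^0 = (12 − 8) − 0 = 4, so Ȟ^0 ≅ Z^4
Ȟ^1 = (12 − 4) − 8 = 0, so Ȟ^1 ≅ 0
Ȟ^2 = (4 − 0) − 4 = 0, so Ȟ^2 ≅ 0

Ȟ^0(U;F) ≅ Z^4, Ȟ^1(U;F) ≅ 0, Ȟ^2(U;F) ≅ 0


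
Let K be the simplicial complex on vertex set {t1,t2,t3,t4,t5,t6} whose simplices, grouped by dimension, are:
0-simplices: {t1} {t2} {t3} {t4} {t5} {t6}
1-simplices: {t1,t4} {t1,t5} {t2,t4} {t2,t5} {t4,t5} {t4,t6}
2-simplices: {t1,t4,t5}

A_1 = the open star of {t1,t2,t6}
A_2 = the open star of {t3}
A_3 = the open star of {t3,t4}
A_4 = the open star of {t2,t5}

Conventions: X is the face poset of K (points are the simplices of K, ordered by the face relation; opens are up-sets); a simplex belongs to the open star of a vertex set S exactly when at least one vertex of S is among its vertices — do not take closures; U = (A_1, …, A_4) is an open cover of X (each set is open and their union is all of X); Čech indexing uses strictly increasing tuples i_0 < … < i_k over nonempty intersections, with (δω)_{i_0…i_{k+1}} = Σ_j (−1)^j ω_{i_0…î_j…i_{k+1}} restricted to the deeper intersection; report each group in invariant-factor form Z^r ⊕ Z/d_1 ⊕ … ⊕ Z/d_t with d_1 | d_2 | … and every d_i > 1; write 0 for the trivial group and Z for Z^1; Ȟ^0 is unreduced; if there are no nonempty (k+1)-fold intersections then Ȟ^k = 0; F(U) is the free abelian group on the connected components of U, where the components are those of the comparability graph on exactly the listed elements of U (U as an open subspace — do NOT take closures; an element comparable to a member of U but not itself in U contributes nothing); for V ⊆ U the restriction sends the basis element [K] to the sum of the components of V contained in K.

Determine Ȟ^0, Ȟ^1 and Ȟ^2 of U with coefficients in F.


nonempty intersections:
  A1={{t1},{t2},{t6},{t1,t4},{t1,t5},{t2,t4},{t2,t5},{t4,t6},{t1,t4,t5}} A2={{t3}} A3={{t3},{t4},{t1,t4},{t2,t4},{t4,t5},{t4,t6},{t1,t4,t5}} A4={{t2},{t5},{t1,t5},{t2,t4},{t2,t5},{t4,t5},{t1,t4,t5}}
  A13={{t1,t4},{t2,t4},{t4,t6},{t1,t4,t5}} A14={{t2},{t1,t5},{t2,t4},{t2,t5},{t1,t4,t5}} A23={{t3}} A34={{t2,t4},{t4,t5},{t1,t4,t5}}
  A134={{t2,t4},{t1,t4,t5}}
components per intersection:
  A1: {{t1},{t1,t4},{t1,t5},{t1,t4,t5}} {{t2},{t2,t4},{t2,t5}} {{t6},{t4,t6}}
  A2: {{t3}}
  A3: {{t3}} {{t4},{t1,t4},{t2,t4},{t4,t5},{t4,t6},{t1,t4,t5}}
  A4: {{t2},{t5},{t1,t5},{t2,t4},{t2,t5},{t4,t5},{t1,t4,t5}}
  A13: {{t1,t4},{t1,t4,t5}} {{t2,t4}} {{t4,t6}}
  A14: {{t2},{t2,t4},{t2,t5}} {{t1,t5},{t1,t4,t5}}
  A23: {{t3}}
  A34: {{t2,t4}} {{t4,t5},{t1,t4,t5}}
  A134: {{t2,t4}} {{t1,t4,t5}}
C dims 7,8,2; δ0: rk 5, SNF 1^5; δ1: rk 2, SNF 1^2
Ȟ^0: (7−5)−0=2 ⇒ Z^2
Ȟ^1: (8−2)−5=1 ⇒ Z
Ȟ^2: (2−0)−2=0 ⇒ 0

Ȟ^0 = Z^2, Ȟ^1 = Z, Ȟ^2 = 0


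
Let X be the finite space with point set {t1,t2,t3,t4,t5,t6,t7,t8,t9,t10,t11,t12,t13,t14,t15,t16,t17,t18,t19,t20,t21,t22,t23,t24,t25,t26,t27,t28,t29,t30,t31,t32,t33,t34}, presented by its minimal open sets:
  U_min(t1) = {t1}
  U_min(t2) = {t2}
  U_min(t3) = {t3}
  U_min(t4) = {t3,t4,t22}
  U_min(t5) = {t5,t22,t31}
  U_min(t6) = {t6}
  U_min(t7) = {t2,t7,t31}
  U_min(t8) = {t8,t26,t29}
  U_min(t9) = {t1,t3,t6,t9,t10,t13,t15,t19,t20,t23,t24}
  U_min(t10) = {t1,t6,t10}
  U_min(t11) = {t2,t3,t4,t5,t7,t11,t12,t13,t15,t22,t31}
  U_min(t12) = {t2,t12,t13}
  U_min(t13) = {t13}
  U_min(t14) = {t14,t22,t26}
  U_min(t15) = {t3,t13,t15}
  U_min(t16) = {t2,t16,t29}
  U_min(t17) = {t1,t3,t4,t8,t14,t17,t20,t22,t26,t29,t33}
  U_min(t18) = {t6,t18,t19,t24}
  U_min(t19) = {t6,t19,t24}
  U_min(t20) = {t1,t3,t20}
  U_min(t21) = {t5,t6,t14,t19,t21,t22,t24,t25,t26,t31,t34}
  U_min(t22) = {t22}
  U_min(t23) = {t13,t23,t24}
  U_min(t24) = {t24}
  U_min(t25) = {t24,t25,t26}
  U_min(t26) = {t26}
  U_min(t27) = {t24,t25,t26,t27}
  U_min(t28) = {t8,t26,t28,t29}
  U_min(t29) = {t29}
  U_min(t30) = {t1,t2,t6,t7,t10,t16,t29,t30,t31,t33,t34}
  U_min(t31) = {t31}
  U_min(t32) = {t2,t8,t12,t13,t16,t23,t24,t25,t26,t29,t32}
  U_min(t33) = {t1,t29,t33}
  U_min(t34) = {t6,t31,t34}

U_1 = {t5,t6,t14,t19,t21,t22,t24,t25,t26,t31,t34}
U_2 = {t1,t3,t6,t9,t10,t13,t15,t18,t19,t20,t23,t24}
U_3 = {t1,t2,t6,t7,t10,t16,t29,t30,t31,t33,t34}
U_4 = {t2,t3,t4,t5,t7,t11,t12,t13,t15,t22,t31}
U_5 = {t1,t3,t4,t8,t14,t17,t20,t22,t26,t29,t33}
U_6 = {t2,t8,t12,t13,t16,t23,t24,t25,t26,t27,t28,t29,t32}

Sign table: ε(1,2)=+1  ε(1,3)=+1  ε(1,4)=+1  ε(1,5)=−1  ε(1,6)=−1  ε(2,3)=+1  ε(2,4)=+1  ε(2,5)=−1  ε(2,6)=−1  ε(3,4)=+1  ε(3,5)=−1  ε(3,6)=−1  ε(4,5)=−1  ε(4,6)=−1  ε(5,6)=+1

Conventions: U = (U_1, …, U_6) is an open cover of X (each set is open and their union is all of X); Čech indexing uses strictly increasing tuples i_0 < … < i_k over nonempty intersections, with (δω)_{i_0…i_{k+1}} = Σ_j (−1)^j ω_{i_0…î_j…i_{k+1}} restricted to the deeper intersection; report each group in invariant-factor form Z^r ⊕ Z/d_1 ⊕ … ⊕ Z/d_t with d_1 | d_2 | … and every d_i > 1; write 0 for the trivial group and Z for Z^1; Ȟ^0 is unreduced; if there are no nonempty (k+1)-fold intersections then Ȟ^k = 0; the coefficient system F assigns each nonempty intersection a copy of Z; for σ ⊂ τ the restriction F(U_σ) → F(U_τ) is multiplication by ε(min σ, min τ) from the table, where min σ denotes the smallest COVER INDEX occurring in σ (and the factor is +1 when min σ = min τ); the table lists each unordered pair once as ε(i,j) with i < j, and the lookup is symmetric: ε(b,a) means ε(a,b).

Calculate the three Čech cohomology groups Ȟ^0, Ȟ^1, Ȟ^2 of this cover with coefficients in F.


Ȟ^0 ≅ Z; Ȟ^1 ≅ 0; Ȟ^2 ≅ Z/2

cover nerve:
  U12={t6,t19,t24} U13={t6,t31,t34} U14={t5,t22,t31} U15={t14,t22,t26} U16={t24,t25,t26} U23={t1,t6,t10} U24={t3,t13,t15} U25={t1,t3,t20} U26={t13,t23,t24} U34={t2,t7,t31} U35={t1,t29,t33} U36={t2,t16,t29} U45={t3,t4,t22} U46={t2,t12,t13} U56={t8,t26,t29}
  U123={t6} U126={t24} U134={t31} U145={t22} U156={t26} U235={t1} U245={t3} U246={t13} U346={t2} U356={t29}
C dims 6,15,10; δ0: rk 5, SNF 1^5; δ1: rk 10, SNF 1^9·2
Ȟ^0: (6−5)−0=1 ⇒ Z
Ȟ^1: (15−10)−5=0 ⇒ 0
Ȟ^2: (10−0)−10=0 plus torsion [2] ⇒ Z/2


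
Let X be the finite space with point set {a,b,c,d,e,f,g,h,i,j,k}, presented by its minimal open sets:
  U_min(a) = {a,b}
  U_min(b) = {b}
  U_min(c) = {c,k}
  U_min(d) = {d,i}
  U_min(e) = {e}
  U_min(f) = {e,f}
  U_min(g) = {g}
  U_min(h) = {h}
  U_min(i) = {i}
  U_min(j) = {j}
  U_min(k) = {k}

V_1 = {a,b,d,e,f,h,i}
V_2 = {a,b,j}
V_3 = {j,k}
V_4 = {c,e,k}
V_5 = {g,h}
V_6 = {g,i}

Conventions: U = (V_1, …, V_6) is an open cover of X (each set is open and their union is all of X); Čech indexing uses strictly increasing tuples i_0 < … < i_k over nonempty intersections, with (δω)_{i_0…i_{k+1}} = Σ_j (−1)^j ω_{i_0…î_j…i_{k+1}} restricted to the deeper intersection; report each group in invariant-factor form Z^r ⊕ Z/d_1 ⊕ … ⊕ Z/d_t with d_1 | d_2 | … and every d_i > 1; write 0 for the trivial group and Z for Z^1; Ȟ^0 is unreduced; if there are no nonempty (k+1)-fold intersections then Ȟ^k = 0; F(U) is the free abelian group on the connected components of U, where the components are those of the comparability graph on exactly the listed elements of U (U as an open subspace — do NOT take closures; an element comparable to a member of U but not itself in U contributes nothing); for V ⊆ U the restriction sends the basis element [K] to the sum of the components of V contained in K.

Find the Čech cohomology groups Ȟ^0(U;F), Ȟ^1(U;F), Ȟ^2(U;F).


cover nerve:
  V12={a,b} V14={e} V15={h} V16={i} V23={j} V34={k} V56={g}
components per intersection:
  V1: {a,b} {d,i} {e,f} {h}
  V2: {a,b} {j}
  V3: {j} {k}
  V4: {c,k} {e}
  V5: {g} {h}
  V6: {g} {i}
  V12: {a,b}
  V14: {e}
  V15: {h}
  V16: {i}
  V23: {j}
  V34: {k}
  V56: {g}
C dims 14,7; δ0: rk 7, SNF 1^7
Ȟ^0: (14−7)−0=7 ⇒ Z^7
Ȟ^1: (7−0)−7=0 ⇒ 0
Ȟ^2: (0−0)−0=0 ⇒ 0

Ȟ^0 = Z^7, Ȟ^1 = 0 and Ȟ^2 = 0


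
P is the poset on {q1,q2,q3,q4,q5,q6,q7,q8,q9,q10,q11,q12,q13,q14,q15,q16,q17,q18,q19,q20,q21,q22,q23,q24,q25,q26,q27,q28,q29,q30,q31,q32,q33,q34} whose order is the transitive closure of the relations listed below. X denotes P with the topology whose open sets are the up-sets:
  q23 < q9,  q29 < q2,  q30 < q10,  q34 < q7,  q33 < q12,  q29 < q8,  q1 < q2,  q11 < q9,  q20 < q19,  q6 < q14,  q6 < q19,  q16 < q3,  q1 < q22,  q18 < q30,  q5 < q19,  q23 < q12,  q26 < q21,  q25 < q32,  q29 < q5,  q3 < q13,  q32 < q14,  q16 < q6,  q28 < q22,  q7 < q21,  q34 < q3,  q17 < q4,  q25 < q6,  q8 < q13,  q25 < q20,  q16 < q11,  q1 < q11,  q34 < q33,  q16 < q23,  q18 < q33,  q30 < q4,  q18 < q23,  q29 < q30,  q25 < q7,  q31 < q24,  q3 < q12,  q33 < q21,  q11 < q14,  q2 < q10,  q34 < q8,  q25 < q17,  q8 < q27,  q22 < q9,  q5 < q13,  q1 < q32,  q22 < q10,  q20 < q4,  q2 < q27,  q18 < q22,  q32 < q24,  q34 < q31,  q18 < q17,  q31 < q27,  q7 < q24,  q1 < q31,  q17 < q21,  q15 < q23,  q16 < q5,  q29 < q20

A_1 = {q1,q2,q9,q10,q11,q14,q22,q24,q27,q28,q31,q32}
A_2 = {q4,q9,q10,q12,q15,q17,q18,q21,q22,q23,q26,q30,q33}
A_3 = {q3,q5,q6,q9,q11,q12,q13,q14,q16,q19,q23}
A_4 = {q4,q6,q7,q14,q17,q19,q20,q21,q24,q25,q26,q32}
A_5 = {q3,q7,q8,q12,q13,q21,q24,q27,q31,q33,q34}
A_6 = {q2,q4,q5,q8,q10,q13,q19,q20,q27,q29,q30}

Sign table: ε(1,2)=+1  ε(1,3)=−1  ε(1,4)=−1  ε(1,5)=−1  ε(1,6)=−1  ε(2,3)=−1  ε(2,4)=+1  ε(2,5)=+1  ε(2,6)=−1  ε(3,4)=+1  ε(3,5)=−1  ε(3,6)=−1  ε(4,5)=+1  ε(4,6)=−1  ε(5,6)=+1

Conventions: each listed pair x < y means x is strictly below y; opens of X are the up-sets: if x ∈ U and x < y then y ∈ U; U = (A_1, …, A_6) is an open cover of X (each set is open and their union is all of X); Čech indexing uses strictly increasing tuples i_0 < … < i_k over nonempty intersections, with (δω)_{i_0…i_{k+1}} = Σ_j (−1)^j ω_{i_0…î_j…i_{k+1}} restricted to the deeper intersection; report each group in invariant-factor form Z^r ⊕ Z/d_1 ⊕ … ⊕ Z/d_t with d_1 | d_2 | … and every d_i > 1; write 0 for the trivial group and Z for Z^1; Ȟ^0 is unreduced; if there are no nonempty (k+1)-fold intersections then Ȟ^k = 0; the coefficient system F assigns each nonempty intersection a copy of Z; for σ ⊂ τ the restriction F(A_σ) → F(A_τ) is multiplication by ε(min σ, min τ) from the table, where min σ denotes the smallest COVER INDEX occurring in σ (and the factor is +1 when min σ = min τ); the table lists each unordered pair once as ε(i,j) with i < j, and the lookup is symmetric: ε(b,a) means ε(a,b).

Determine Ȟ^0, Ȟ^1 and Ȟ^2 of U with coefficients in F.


Ȟ^0 = 0,  Ȟ^1 = Z/2,  Ȟ^2 = Z

nerve simplices:
  A12={q9,q10,q22} A13={q9,q11,q14} A14={q14,q24,q32} A15={q24,q27,q31} A16={q2,q10,q27} A23={q9,q12,q23} A24={q4,q17,q21,q26} A25={q12,q21,q33} A26={q4,q10,q30} A34={q6,q14,q19} A35={q3,q12,q13} A36={q5,q13,q19} A45={q7,q21,q24} A46={q4,q19,q20} A56={q8,q13,q27}
  A123={q9} A126={q10} A134={q14} A145={q24} A156={q27} A235={q12} A245={q21} A246={q4} A346={q19} A356={q13}
C dims 6,15,10; δ0: rk 6, SNF 1^5·2; δ1: rk 9, SNF 1^9
degree 0: 6−6−0 = 0 → Ȟ^0 ≅ 0
degree 1: 15−9−6 = 0 plus torsion [2] → Ȟ^1 ≅ Z/2
degree 2: 10−0−9 = 1 → Ȟ^2 ≅ Z


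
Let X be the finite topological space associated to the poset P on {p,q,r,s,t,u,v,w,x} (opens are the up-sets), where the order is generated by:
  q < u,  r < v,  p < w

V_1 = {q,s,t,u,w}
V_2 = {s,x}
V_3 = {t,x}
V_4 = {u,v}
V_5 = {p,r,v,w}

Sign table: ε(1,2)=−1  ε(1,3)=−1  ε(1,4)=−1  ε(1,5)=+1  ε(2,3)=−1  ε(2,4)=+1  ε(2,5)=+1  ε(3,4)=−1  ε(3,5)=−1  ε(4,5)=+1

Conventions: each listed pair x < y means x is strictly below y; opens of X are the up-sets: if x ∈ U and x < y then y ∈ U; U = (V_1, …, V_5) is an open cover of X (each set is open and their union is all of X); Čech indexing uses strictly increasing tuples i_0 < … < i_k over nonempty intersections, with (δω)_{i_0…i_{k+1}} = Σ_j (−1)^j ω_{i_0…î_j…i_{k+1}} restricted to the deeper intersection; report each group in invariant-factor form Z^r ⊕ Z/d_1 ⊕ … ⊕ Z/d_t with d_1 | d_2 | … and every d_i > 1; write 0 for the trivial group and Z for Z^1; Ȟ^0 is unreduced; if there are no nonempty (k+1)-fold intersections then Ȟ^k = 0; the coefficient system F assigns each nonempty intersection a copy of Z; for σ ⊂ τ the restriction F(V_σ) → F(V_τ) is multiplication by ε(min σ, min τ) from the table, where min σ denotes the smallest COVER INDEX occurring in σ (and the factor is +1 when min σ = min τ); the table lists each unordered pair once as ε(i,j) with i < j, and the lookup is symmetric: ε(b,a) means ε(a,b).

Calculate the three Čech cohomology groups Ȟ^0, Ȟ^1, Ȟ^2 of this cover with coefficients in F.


nerve simplices:
  V12={s} V13={t} V14={u} V15={w} V23={x} V45={v}
C dims 5,6; δ0: rk 5, SNF 1^4·2
degree 0: 5−5−0 = 0 → Ȟ^0 ≅ 0
degree 1: 6−0−5 = 1 plus torsion [2] → Ȟ^1 ≅ Z ⊕ Z/2
degree 2: 0−0−0 = 0 → Ȟ^2 ≅ 0

Ȟ^0 = 0, Ȟ^1 = Z ⊕ Z/2, Ȟ^2 = 0


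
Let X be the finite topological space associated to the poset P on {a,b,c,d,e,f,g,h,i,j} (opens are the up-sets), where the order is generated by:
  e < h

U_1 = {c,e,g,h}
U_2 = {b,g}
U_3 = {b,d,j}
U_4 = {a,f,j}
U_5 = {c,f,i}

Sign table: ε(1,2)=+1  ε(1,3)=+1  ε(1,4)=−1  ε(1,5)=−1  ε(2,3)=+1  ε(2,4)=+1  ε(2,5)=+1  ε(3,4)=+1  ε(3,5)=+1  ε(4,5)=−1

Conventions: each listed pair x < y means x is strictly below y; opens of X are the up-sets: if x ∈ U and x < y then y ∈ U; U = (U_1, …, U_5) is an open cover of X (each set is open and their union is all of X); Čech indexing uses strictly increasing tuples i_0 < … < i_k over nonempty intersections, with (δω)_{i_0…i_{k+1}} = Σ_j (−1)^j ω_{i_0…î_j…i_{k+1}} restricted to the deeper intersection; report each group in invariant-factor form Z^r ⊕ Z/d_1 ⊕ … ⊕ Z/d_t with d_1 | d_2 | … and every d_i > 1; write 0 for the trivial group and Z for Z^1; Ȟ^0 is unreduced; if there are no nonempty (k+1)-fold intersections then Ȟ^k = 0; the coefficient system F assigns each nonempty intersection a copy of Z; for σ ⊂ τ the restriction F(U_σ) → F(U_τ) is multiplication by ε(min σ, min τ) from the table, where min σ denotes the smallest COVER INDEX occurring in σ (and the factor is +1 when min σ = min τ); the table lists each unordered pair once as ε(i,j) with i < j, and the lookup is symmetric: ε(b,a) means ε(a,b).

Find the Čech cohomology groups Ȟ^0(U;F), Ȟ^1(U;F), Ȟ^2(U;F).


Ȟ^0(U;F) ≅ Z, Ȟ^1(U;F) ≅ Z and Ȟ^2(U;F) ≅ 0

nerve simplices:
  U12={g} U15={c} U23={b} U34={j} U45={f}
C dims 5,5; δ0: rk 4, SNF 1^4
degree 0: 5−4−0 = 1 → Ȟ^0 ≅ Z
degree 1: 5−0−4 = 1 → Ȟ^1 ≅ Z
degree 2: 0−0−0 = 0 → Ȟ^2 ≅ 0


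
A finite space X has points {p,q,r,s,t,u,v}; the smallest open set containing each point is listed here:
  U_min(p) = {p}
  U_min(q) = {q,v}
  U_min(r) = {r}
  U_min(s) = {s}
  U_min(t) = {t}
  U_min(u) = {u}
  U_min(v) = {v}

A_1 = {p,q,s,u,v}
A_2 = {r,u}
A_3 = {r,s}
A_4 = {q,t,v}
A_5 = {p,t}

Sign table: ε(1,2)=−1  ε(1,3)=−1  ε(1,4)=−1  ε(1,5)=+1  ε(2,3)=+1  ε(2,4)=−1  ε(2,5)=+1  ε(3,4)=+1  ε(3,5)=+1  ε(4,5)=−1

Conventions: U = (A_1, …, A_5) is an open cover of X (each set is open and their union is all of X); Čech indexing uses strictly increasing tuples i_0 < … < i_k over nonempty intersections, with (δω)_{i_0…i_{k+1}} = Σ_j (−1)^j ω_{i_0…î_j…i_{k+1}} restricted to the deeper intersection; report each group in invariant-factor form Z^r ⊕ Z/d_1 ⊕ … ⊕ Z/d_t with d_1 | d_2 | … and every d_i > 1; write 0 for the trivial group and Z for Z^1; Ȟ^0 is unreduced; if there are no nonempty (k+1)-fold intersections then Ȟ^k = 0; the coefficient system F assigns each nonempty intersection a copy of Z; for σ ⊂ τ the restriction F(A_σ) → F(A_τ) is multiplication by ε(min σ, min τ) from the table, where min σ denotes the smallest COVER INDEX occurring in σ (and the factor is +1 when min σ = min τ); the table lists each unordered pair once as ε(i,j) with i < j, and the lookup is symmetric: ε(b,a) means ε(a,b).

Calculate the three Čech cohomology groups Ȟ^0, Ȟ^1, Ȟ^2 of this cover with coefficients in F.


Ȟ^0 = Z; Ȟ^1 = Z^2; Ȟ^2 = 0

nerve of the cover:
  A12={u} A13={s} A14={q,v} A15={p} A23={r} A45={t}
C dims 5,6; δ0: rk 4, SNF 1^4
Ȟ^0 = (5 − 4) − 0 = 1, so Ȟ^0 ≅ Z
Ȟ^1 = (6 − 0) − 4 = 2, so Ȟ^1 ≅ Z^2
Ȟ^2 = (0 − 0) − 0 = 0, so Ȟ^2 ≅ 0


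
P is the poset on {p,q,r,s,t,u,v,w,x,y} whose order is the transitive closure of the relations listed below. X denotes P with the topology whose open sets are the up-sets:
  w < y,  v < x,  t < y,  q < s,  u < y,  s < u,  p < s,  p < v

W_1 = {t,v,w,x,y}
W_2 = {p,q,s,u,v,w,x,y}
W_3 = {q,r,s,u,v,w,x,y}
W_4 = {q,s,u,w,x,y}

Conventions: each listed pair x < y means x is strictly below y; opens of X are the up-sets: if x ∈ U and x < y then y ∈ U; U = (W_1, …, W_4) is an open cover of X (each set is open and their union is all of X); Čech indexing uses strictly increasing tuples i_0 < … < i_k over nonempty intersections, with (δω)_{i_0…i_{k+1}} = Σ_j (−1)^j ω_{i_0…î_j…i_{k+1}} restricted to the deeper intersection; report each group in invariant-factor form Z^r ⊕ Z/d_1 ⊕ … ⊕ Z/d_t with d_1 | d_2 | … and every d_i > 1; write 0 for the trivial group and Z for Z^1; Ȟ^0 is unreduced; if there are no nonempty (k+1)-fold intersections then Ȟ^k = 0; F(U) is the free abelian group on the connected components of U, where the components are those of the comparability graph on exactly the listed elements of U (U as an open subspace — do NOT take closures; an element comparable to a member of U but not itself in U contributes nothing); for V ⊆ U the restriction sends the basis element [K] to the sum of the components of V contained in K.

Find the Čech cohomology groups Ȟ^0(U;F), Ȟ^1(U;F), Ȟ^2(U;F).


Ȟ^0 ≅ Z^2, Ȟ^1 ≅ 0, Ȟ^2 ≅ 0

nonempty overlaps:
  W12={v,w,x,y} W13={v,w,x,y} W14={w,x,y} W23={q,s,u,v,w,x,y} W24={q,s,u,w,x,y} W34={q,s,u,w,x,y}
  W123={v,w,x,y} W124={w,x,y} W134={w,x,y} W234={q,s,u,w,x,y}
  W1234={w,x,y}
components per intersection:
  W1: {t,w,y} {v,x}
  W2: {p,q,s,u,v,w,x,y}
  W3: {q,s,u,w,y} {r} {v,x}
  W4: {q,s,u,w,y} {x}
  W12: {v,x} {w,y}
  W13: {v,x} {w,y}
  W14: {w,y} {x}
  W23: {q,s,u,w,y} {v,x}
  W24: {q,s,u,w,y} {x}
  W34: {q,s,u,w,y} {x}
  W123: {v,x} {w,y}
  W124: {w,y} {x}
  W134: {w,y} {x}
  W234: {q,s,u,w,y} {x}
  W1234: {w,y} {x}
C dims 8,12,8,2; δ0: rk 6, SNF 1^6; δ1: rk 6, SNF 1^6; δ2: rk 2, SNF 1^2
degree 0: 8−6−0 = 2 → Ȟ^0 ≅ Z^2
degree 1: 12−6−6 = 0 → Ȟ^1 ≅ 0
degree 2: 8−2−6 = 0 → Ȟ^2 ≅ 0


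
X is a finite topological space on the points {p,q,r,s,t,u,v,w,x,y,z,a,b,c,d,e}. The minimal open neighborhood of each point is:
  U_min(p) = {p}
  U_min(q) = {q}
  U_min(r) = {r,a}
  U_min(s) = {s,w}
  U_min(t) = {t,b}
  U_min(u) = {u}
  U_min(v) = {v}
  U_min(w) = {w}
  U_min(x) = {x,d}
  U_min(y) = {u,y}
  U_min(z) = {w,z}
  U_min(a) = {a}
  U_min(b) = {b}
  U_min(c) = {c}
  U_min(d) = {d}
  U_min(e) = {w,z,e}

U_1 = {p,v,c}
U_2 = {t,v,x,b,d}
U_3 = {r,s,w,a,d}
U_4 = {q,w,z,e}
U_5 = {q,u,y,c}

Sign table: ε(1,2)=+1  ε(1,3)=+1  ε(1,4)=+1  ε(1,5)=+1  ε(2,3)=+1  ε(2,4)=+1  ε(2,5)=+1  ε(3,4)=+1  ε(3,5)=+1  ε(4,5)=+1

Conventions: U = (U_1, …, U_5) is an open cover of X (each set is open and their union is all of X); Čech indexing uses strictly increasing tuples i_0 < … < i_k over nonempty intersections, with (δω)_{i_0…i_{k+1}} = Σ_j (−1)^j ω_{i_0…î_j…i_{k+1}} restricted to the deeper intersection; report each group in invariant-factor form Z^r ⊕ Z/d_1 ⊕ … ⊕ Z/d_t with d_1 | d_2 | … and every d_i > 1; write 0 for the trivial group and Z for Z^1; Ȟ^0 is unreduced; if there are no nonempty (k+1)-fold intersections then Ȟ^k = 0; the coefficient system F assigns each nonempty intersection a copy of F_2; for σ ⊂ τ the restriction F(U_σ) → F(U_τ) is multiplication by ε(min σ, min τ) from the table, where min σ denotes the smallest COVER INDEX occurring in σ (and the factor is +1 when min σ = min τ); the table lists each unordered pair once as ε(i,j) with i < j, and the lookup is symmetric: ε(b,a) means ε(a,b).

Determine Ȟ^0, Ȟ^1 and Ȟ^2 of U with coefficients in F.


nonempty overlaps:
  U12={v} U15={c} U23={d} U34={w} U45={q}
C dims 5,5; δ0: rk_F2 4
degree 0: 5−4−0 = 1 → Ȟ^0 ≅ Z/2
degree 1: 5−0−4 = 1 → Ȟ^1 ≅ Z/2
degree 2: 0−0−0 = 0 → Ȟ^2 ≅ 0

Ȟ^0 ≅ Z/2, Ȟ^1 ≅ Z/2, Ȟ^2 ≅ 0


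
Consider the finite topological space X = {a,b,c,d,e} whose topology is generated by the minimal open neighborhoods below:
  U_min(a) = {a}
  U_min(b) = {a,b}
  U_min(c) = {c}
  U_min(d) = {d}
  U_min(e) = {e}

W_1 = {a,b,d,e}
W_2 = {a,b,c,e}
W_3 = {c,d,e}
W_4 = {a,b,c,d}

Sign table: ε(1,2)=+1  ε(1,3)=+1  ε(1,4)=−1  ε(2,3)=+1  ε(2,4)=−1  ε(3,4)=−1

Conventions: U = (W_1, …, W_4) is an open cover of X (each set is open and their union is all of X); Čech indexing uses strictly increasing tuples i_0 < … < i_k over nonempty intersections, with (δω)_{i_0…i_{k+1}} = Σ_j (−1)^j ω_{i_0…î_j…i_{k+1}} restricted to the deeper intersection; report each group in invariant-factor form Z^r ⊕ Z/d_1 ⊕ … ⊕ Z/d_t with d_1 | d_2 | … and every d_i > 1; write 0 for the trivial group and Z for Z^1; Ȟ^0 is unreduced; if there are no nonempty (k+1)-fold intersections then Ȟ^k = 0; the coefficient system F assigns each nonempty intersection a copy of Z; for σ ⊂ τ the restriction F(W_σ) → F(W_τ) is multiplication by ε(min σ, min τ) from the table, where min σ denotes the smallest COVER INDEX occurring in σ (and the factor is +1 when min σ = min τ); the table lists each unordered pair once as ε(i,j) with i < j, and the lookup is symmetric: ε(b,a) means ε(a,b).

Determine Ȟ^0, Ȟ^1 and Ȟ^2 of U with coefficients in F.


nerve simplices:
  W12={a,b,e} W13={d,e} W14={a,b,d} W23={c,e} W24={a,b,c} W34={c,d}
  W123={e} W124={a,b} W134={d} W234={c}
C dims 4,6,4; δ0: rk 3, SNF 1^3; δ1: rk 3, SNF 1^3
degree 0: 4−3−0 = 1 → Ȟ^0 ≅ Z
degree 1: 6−3−3 = 0 → Ȟ^1 ≅ 0
degree 2: 4−0−3 = 1 → Ȟ^2 ≅ Z

Ȟ^0(U;F) ≅ Z,  Ȟ^1(U;F) ≅ 0,  Ȟ^2(U;F) ≅ Z


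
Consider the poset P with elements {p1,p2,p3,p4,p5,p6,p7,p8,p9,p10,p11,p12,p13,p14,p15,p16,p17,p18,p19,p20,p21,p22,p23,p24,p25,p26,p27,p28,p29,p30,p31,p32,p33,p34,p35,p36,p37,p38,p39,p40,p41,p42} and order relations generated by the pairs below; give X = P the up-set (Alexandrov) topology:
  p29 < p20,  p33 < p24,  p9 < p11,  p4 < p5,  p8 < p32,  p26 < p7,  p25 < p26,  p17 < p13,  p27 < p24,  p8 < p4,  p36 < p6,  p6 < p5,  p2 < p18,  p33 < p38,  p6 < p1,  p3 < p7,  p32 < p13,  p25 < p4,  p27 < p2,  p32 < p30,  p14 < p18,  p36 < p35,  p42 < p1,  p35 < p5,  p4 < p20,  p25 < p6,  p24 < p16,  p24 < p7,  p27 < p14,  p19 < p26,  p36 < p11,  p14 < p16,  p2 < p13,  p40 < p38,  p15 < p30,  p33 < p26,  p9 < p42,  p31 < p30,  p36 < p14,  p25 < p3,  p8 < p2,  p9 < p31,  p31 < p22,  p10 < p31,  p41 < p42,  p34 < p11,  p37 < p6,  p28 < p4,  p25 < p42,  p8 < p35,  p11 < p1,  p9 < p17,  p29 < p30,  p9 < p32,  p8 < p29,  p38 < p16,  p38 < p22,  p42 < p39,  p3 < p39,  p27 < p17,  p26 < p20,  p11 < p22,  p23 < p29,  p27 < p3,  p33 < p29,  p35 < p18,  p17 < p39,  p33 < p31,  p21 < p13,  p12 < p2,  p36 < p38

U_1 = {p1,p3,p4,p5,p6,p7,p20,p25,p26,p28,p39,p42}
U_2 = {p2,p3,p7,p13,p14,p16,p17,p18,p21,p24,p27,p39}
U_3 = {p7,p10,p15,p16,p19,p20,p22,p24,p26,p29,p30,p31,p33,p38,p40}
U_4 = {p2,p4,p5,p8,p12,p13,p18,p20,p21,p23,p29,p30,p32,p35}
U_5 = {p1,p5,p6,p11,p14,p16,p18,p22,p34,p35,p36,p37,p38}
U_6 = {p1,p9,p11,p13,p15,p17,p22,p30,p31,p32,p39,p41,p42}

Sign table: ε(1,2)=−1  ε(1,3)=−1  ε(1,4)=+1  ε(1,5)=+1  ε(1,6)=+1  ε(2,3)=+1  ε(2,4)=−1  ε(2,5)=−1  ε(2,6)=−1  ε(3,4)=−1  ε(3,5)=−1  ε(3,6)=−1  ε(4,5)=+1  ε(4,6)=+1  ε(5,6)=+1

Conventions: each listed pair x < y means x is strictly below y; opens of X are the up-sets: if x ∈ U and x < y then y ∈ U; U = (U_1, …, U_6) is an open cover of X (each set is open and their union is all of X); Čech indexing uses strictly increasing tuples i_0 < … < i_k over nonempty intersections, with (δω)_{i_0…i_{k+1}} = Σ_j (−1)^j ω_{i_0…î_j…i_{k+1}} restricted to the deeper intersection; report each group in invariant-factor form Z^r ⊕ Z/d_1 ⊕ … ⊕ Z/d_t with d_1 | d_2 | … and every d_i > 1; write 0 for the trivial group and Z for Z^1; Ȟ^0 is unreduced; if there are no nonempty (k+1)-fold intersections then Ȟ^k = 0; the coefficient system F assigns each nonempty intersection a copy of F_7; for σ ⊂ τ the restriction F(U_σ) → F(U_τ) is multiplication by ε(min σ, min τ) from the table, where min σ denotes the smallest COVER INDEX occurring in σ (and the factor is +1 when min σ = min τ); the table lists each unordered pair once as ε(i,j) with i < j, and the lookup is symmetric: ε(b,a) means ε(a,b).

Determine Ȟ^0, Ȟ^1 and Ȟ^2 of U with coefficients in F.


nonempty overlaps:
  U12={p3,p7,p39} U13={p7,p20,p26} U14={p4,p5,p20} U15={p1,p5,p6} U16={p1,p39,p42} U23={p7,p16,p24} U24={p2,p13,p18,p21} U25={p14,p16,p18} U26={p13,p17,p39} U34={p20,p29,p30} U35={p16,p22,p38} U36={p15,p22,p30,p31} U45={p5,p18,p35} U46={p13,p30,p32} U56={p1,p11,p22}
  U123={p7} U126={p39} U134={p20} U145={p5} U156={p1} U235={p16} U245={p18} U246={p13} U346={p30} U356={p22}
C dims 6,15,10; δ0: rk_F7 5; δ1: rk_F7 10
degree 0: 6−5−0 = 1 → Ȟ^0 ≅ Z/7
degree 1: 15−10−5 = 0 → Ȟ^1 ≅ 0
degree 2: 10−0−10 = 0 → Ȟ^2 ≅ 0

Ȟ^0(U;F) ≅ Z/7, Ȟ^1(U;F) ≅ 0, Ȟ^2(U;F) ≅ 0


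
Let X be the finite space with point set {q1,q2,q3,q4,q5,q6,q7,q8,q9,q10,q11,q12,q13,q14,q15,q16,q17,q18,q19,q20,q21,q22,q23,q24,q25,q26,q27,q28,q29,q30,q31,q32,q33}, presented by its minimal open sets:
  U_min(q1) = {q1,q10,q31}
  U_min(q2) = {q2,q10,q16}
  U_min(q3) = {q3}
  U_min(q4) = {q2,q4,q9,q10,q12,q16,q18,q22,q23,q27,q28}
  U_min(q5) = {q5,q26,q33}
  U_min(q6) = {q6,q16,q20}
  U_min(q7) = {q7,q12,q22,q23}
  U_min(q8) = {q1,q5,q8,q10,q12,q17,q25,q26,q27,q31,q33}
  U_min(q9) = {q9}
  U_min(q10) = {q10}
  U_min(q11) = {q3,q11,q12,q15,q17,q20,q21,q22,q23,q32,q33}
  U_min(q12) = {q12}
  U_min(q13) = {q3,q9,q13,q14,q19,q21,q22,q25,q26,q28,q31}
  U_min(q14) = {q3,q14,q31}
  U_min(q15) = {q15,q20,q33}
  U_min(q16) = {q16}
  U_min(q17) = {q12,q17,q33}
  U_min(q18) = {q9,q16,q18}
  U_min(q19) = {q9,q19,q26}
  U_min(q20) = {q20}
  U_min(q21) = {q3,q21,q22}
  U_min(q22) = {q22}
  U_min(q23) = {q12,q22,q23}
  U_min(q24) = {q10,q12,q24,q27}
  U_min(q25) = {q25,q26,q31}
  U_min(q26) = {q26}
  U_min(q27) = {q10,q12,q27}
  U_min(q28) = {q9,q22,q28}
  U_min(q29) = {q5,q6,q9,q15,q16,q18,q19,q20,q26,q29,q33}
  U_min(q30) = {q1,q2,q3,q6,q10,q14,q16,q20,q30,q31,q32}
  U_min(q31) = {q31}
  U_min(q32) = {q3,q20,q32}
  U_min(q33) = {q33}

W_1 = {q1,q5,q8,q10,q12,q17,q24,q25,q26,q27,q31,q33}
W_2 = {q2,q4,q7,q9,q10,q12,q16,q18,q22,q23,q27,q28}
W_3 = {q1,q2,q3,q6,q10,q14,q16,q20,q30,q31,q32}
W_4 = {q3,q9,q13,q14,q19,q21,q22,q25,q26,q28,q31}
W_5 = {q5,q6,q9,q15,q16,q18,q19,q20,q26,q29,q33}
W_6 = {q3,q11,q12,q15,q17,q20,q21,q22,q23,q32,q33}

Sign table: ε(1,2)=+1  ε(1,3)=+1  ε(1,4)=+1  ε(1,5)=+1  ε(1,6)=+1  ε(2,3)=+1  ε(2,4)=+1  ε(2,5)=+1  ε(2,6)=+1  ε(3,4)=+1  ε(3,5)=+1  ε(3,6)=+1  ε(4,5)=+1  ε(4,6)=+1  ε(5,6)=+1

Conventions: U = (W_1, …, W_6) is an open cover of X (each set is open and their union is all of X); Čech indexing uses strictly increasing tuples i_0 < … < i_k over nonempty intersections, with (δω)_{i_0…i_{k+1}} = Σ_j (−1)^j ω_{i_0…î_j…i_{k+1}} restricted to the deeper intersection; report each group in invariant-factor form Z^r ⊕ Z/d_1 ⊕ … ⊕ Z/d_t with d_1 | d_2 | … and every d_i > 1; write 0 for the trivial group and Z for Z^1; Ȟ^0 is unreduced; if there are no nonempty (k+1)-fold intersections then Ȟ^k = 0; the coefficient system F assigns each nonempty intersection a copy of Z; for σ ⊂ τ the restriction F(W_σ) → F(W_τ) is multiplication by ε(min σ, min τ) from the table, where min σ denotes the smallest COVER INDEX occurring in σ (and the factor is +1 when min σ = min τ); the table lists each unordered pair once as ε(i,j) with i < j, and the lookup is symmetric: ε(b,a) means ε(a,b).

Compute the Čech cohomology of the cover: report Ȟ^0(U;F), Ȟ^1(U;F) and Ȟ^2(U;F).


Ȟ^0 ≅ Z,  Ȟ^1 ≅ 0,  Ȟ^2 ≅ Z/2

cover nerve:
  W12={q10,q12,q27} W13={q1,q10,q31} W14={q25,q26,q31} W15={q5,q26,q33} W16={q12,q17,q33} W23={q2,q10,q16} W24={q9,q22,q28} W25={q9,q16,q18} W26={q12,q22,q23} W34={q3,q14,q31} W35={q6,q16,q20} W36={q3,q20,q32} W45={q9,q19,q26} W46={q3,q21,q22} W56={q15,q20,q33}
  W123={q10} W126={q12} W134={q31} W145={q26} W156={q33} W235={q16} W245={q9} W246={q22} W346={q3} W356={q20}
C dims 6,15,10; δ0: rk 5, SNF 1^5; δ1: rk 10, SNF 1^9·2
Ȟ^0: (6−5)−0=1 ⇒ Z
Ȟ^1: (15−10)−5=0 ⇒ 0
Ȟ^2: (10−0)−10=0 plus torsion [2] ⇒ Z/2


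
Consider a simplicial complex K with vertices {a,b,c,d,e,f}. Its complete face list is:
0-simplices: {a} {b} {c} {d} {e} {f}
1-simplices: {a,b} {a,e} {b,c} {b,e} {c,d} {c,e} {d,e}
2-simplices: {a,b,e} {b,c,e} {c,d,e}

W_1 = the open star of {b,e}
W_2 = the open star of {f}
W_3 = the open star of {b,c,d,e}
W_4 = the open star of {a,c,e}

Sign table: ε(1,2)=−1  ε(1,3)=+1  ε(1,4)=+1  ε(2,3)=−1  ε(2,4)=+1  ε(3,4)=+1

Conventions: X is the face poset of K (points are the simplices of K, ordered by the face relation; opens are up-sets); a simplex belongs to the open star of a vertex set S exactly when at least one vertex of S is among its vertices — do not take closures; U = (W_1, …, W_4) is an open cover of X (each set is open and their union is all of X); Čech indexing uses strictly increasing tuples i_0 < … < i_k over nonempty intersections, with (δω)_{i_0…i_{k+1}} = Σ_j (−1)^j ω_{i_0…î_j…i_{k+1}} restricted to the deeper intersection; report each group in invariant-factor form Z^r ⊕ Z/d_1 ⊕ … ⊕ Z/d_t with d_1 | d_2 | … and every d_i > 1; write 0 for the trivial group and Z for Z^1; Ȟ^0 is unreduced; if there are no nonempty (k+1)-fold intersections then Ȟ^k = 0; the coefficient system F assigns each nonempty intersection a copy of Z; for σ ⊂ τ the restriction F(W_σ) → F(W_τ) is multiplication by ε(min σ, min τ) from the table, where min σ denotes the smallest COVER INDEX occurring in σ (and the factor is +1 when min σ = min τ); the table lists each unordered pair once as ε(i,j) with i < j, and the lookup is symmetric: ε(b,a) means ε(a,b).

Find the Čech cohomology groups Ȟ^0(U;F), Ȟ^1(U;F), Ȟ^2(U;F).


cover nerve:
  W1={{b},{e},{a,b},{a,e},{b,c},{b,e},{c,e},{d,e},{a,b,e},{b,c,e},{c,d,e}} W2={{f}} W3={{b},{c},{d},{e},{a,b},{a,e},{b,c},{b,e},{c,d},{c,e},{d,e},{a,b,e},{b,c,e},{c,d,e}} W4={{a},{c},{e},{a,b},{a,e},{b,c},{b,e},{c,d},{c,e},{d,e},{a,b,e},{b,c,e},{c,d,e}}
  W13={{b},{e},{a,b},{a,e},{b,c},{b,e},{c,e},{d,e},{a,b,e},{b,c,e},{c,d,e}} W14={{e},{a,b},{a,e},{b,c},{b,e},{c,e},{d,e},{a,b,e},{b,c,e},{c,d,e}} W34={{c},{e},{a,b},{a,e},{b,c},{b,e},{c,d},{c,e},{d,e},{a,b,e},{b,c,e},{c,d,e}}
  W134={{e},{a,b},{a,e},{b,c},{b,e},{c,e},{d,e},{a,b,e},{b,c,e},{c,d,e}}
C dims 4,3,1; δ0: rk 2, SNF 1^2; δ1: rk 1, SNF 1^1
Ȟ^0: (4−2)−0=2 ⇒ Z^2
Ȟ^1: (3−1)−2=0 ⇒ 0
Ȟ^2: (1−0)−1=0 ⇒ 0

Ȟ^0(U;F) ≅ Z^2, Ȟ^1(U;F) ≅ 0 and Ȟ^2(U;F) ≅ 0


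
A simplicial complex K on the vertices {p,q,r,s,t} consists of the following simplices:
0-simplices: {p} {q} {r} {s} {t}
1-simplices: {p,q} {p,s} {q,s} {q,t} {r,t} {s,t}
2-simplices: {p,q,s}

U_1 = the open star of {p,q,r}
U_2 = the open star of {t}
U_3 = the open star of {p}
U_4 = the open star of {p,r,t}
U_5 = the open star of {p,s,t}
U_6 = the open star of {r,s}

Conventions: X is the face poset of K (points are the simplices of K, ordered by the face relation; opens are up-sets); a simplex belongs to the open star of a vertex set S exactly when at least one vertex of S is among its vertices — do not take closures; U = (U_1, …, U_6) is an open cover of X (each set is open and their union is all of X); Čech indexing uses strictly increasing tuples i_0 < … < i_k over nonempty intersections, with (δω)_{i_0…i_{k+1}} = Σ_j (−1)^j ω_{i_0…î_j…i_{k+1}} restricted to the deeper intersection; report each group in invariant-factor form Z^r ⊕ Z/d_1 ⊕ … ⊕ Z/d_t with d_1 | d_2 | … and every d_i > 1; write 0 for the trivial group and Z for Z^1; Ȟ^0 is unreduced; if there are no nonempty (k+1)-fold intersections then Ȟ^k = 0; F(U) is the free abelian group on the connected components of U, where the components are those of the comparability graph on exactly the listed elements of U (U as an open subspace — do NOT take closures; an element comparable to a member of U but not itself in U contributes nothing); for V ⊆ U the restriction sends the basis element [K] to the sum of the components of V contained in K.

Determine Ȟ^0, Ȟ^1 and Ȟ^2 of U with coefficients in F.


nonempty intersections:
  U1={{p},{q},{r},{p,q},{p,s},{q,s},{q,t},{r,t},{p,q,s}} U2={{t},{q,t},{r,t},{s,t}} U3={{p},{p,q},{p,s},{p,q,s}} U4={{p},{r},{t},{p,q},{p,s},{q,t},{r,t},{s,t},{p,q,s}} U5={{p},{s},{t},{p,q},{p,s},{q,s},{q,t},{r,t},{s,t},{p,q,s}} U6={{r},{s},{p,s},{q,s},{r,t},{s,t},{p,q,s}}
  U12={{q,t},{r,t}} U13={{p},{p,q},{p,s},{p,q,s}} U14={{p},{r},{p,q},{p,s},{q,t},{r,t},{p,q,s}} U15={{p},{p,q},{p,s},{q,s},{q,t},{r,t},{p,q,s}} U16={{r},{p,s},{q,s},{r,t},{p,q,s}} U24={{t},{q,t},{r,t},{s,t}} U25={{t},{q,t},{r,t},{s,t}} U26={{r,t},{s,t}} U34={{p},{p,q},{p,s},{p,q,s}} U35={{p},{p,q},{p,s},{p,q,s}} U36={{p,s},{p,q,s}} U45={{p},{t},{p,q},{p,s},{q,t},{r,t},{s,t},{p,q,s}} U46={{r},{p,s},{r,t},{s,t},{p,q,s}} U56={{s},{p,s},{q,s},{r,t},{s,t},{p,q,s}}
  U124={{q,t},{r,t}} U125={{q,t},{r,t}} U126={{r,t}} U134={{p},{p,q},{p,s},{p,q,s}} U135={{p},{p,q},{p,s},{p,q,s}} U136={{p,s},{p,q,s}} U145={{p},{p,q},{p,s},{q,t},{r,t},{p,q,s}} U146={{r},{p,s},{r,t},{p,q,s}} U156={{p,s},{q,s},{r,t},{p,q,s}} U245={{t},{q,t},{r,t},{s,t}} U246={{r,t},{s,t}} U256={{r,t},{s,t}} U345={{p},{p,q},{p,s},{p,q,s}} U346={{p,s},{p,q,s}} U356={{p,s},{p,q,s}} U456={{p,s},{r,t},{s,t},{p,q,s}}
  U1245={{q,t},{r,t}} U1246={{r,t}} U1256={{r,t}} U1345={{p},{p,q},{p,s},{p,q,s}} U1346={{p,s},{p,q,s}} U1356={{p,s},{p,q,s}} U1456={{p,s},{r,t},{p,q,s}} U2456={{r,t},{s,t}} U3456={{p,s},{p,q,s}}
  U12456={{r,t}} U13456={{p,s},{p,q,s}}
components per intersection:
  U1: {{p},{q},{p,q},{p,s},{q,s},{q,t},{p,q,s}} {{r},{r,t}}
  U2: {{t},{q,t},{r,t},{s,t}}
  U3: {{p},{p,q},{p,s},{p,q,s}}
  U4: {{p},{p,q},{p,s},{p,q,s}} {{r},{t},{q,t},{r,t},{s,t}}
  U5: {{p},{s},{t},{p,q},{p,s},{q,s},{q,t},{r,t},{s,t},{p,q,s}}
  U6: {{r},{r,t}} {{s},{p,s},{q,s},{s,t},{p,q,s}}
  U12: {{q,t}} {{r,t}}
  U13: {{p},{p,q},{p,s},{p,q,s}}
  U14: {{p},{p,q},{p,s},{p,q,s}} {{r},{r,t}} {{q,t}}
  U15: {{p},{p,q},{p,s},{q,s},{p,q,s}} {{q,t}} {{r,t}}
  U16: {{r},{r,t}} {{p,s},{q,s},{p,q,s}}
  U24: {{t},{q,t},{r,t},{s,t}}
  U25: {{t},{q,t},{r,t},{s,t}}
  U26: {{r,t}} {{s,t}}
  U34: {{p},{p,q},{p,s},{p,q,s}}
  U35: {{p},{p,q},{p,s},{p,q,s}}
  U36: {{p,s},{p,q,s}}
  U45: {{p},{p,q},{p,s},{p,q,s}} {{t},{q,t},{r,t},{s,t}}
  U46: {{r},{r,t}} {{p,s},{p,q,s}} {{s,t}}
  U56: {{s},{p,s},{q,s},{s,t},{p,q,s}} {{r,t}}
  U124: {{q,t}} {{r,t}}
  U125: {{q,t}} {{r,t}}
  U126: {{r,t}}
  U134: {{p},{p,q},{p,s},{p,q,s}}
  U135: {{p},{p,q},{p,s},{p,q,s}}
  U136: {{p,s},{p,q,s}}
  U145: {{p},{p,q},{p,s},{p,q,s}} {{q,t}} {{r,t}}
  U146: {{r},{r,t}} {{p,s},{p,q,s}}
  U156: {{p,s},{q,s},{p,q,s}} {{r,t}}
  U245: {{t},{q,t},{r,t},{s,t}}
  U246: {{r,t}} {{s,t}}
  U256: {{r,t}} {{s,t}}
  U345: {{p},{p,q},{p,s},{p,q,s}}
  U346: {{p,s},{p,q,s}}
  U356: {{p,s},{p,q,s}}
  U456: {{p,s},{p,q,s}} {{r,t}} {{s,t}}
  U1245: {{q,t}} {{r,t}}
  U1246: {{r,t}}
  U1256: {{r,t}}
  U1345: {{p},{p,q},{p,s},{p,q,s}}
  U1346: {{p,s},{p,q,s}}
  U1356: {{p,s},{p,q,s}}
  U1456: {{p,s},{p,q,s}} {{r,t}}
  U2456: {{r,t}} {{s,t}}
  U3456: {{p,s},{p,q,s}}
  U12456: {{r,t}}
  U13456: {{p,s},{p,q,s}}
C dims 9,25,26,12; δ0: rk 8, SNF 1^8; δ1: rk 16, SNF 1^16; δ2: rk 10, SNF 1^10
Ȟ^0: (9−8)−0=1 ⇒ Z
Ȟ^1: (25−16)−8=1 ⇒ Z
Ȟ^2: (26−10)−16=0 ⇒ 0

Ȟ^0 = Z; Ȟ^1 = Z; Ȟ^2 = 0
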